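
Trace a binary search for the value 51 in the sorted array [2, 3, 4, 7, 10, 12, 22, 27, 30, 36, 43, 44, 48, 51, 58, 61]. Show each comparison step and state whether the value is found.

Binary search for 51 in [2, 3, 4, 7, 10, 12, 22, 27, 30, 36, 43, 44, 48, 51, 58, 61]:

lo=0, hi=15, mid=7, arr[mid]=27 -> 27 < 51, search right half
lo=8, hi=15, mid=11, arr[mid]=44 -> 44 < 51, search right half
lo=12, hi=15, mid=13, arr[mid]=51 -> Found target at index 13!

Binary search finds 51 at index 13 after 3 comparisons. The search repeatedly halves the search space by comparing with the middle element.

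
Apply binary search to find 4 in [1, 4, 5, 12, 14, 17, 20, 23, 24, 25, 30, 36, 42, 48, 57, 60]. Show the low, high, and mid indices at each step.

Binary search for 4 in [1, 4, 5, 12, 14, 17, 20, 23, 24, 25, 30, 36, 42, 48, 57, 60]:

lo=0, hi=15, mid=7, arr[mid]=23 -> 23 > 4, search left half
lo=0, hi=6, mid=3, arr[mid]=12 -> 12 > 4, search left half
lo=0, hi=2, mid=1, arr[mid]=4 -> Found target at index 1!

Binary search finds 4 at index 1 after 3 comparisons. The search repeatedly halves the search space by comparing with the middle element.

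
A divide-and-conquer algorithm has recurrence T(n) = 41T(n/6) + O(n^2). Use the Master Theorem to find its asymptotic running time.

Master Theorem for T(n) = 41T(n/6) + O(n^2):

a = 41, b = 6, c = 2
log_b(a) = log_6(41) = 2.0726

Case 1: c = 2 < log_6(41) = 2.0726
T(n) = O(n^(log_6 41))

For T(n) = 41T(n/6) + O(n^2): log_6(41) = 2.0726. This is Case 1 of the Master Theorem (c < log_b(a), work dominated by leaves), giving O(n^(log_6 41)).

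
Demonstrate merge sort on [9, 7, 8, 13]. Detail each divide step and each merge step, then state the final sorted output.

Merge sort trace:

Split: [9, 7, 8, 13] -> [9, 7] and [8, 13]
  Split: [9, 7] -> [9] and [7]
  Merge: [9] + [7] -> [7, 9]
  Split: [8, 13] -> [8] and [13]
  Merge: [8] + [13] -> [8, 13]
Merge: [7, 9] + [8, 13] -> [7, 8, 9, 13]

Final sorted array: [7, 8, 9, 13]

The merge sort proceeds by recursively splitting the array and merging sorted halves.
After all merges, the sorted array is [7, 8, 9, 13].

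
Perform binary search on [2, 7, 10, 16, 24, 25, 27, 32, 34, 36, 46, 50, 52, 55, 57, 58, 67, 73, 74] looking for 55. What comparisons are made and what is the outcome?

Binary search for 55 in [2, 7, 10, 16, 24, 25, 27, 32, 34, 36, 46, 50, 52, 55, 57, 58, 67, 73, 74]:

lo=0, hi=18, mid=9, arr[mid]=36 -> 36 < 55, search right half
lo=10, hi=18, mid=14, arr[mid]=57 -> 57 > 55, search left half
lo=10, hi=13, mid=11, arr[mid]=50 -> 50 < 55, search right half
lo=12, hi=13, mid=12, arr[mid]=52 -> 52 < 55, search right half
lo=13, hi=13, mid=13, arr[mid]=55 -> Found target at index 13!

Binary search finds 55 at index 13 after 5 comparisons. The search repeatedly halves the search space by comparing with the middle element.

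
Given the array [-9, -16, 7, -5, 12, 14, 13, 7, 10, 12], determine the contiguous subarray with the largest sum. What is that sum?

Using Kadane's algorithm on [-9, -16, 7, -5, 12, 14, 13, 7, 10, 12]:

Scanning through the array:
Position 1 (value -16): max_ending_here = -16, max_so_far = -9
Position 2 (value 7): max_ending_here = 7, max_so_far = 7
Position 3 (value -5): max_ending_here = 2, max_so_far = 7
Position 4 (value 12): max_ending_here = 14, max_so_far = 14
Position 5 (value 14): max_ending_here = 28, max_so_far = 28
Position 6 (value 13): max_ending_here = 41, max_so_far = 41
Position 7 (value 7): max_ending_here = 48, max_so_far = 48
Position 8 (value 10): max_ending_here = 58, max_so_far = 58
Position 9 (value 12): max_ending_here = 70, max_so_far = 70

Maximum subarray: [7, -5, 12, 14, 13, 7, 10, 12]
Maximum sum: 70

The maximum subarray is [7, -5, 12, 14, 13, 7, 10, 12] with sum 70. This subarray runs from index 2 to index 9.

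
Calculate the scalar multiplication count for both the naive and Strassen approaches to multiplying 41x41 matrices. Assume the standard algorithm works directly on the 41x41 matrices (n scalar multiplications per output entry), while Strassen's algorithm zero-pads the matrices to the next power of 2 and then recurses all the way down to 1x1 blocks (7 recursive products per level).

Matrix multiplication for 41x41 matrices:

Strassen's algorithm requires power-of-2 dimensions. Pad 41x41 to 64x64 (next power of 2).

Standard algorithm: 41^3 = 68921 multiplications
Strassen's algorithm: 7^(log2(64)) = 7^6 = 117649 multiplications
Difference: 68921 - 117649 = -48728 (Strassen uses MORE here due to padding overhead — for small or just-over-power-of-2 n, padding can outweigh the per-level savings)

Standard: 68921 multiplications (41^3). Strassen: 117649 multiplications (7^6, after padding to 64x64). Strassen reduces 8 recursive multiplications to 7 at each level.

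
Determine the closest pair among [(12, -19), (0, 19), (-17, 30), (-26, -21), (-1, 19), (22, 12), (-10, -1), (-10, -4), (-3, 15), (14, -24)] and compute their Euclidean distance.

Computing all pairwise distances among 10 points:

d((12, -19), (0, 19)) = 39.8497
d((12, -19), (-17, 30)) = 56.9386
d((12, -19), (-26, -21)) = 38.0526
d((12, -19), (-1, 19)) = 40.1622
d((12, -19), (22, 12)) = 32.573
d((12, -19), (-10, -1)) = 28.4253
d((12, -19), (-10, -4)) = 26.6271
d((12, -19), (-3, 15)) = 37.1618
d((12, -19), (14, -24)) = 5.3852
d((0, 19), (-17, 30)) = 20.2485
d((0, 19), (-26, -21)) = 47.7074
d((0, 19), (-1, 19)) = 1.0 <-- minimum
d((0, 19), (22, 12)) = 23.0868
d((0, 19), (-10, -1)) = 22.3607
d((0, 19), (-10, -4)) = 25.0799
d((0, 19), (-3, 15)) = 5.0
d((0, 19), (14, -24)) = 45.2217
d((-17, 30), (-26, -21)) = 51.788
d((-17, 30), (-1, 19)) = 19.4165
d((-17, 30), (22, 12)) = 42.9535
d((-17, 30), (-10, -1)) = 31.7805
d((-17, 30), (-10, -4)) = 34.7131
d((-17, 30), (-3, 15)) = 20.5183
d((-17, 30), (14, -24)) = 62.2656
d((-26, -21), (-1, 19)) = 47.1699
d((-26, -21), (22, 12)) = 58.2495
d((-26, -21), (-10, -1)) = 25.6125
d((-26, -21), (-10, -4)) = 23.3452
d((-26, -21), (-3, 15)) = 42.72
d((-26, -21), (14, -24)) = 40.1123
d((-1, 19), (22, 12)) = 24.0416
d((-1, 19), (-10, -1)) = 21.9317
d((-1, 19), (-10, -4)) = 24.6982
d((-1, 19), (-3, 15)) = 4.4721
d((-1, 19), (14, -24)) = 45.5412
d((22, 12), (-10, -1)) = 34.5398
d((22, 12), (-10, -4)) = 35.7771
d((22, 12), (-3, 15)) = 25.1794
d((22, 12), (14, -24)) = 36.8782
d((-10, -1), (-10, -4)) = 3.0
d((-10, -1), (-3, 15)) = 17.4642
d((-10, -1), (14, -24)) = 33.2415
d((-10, -4), (-3, 15)) = 20.2485
d((-10, -4), (14, -24)) = 31.241
d((-3, 15), (14, -24)) = 42.5441

Closest pair: (0, 19) and (-1, 19) with distance 1.0

The closest pair is (0, 19) and (-1, 19) with Euclidean distance 1.0. For 10 points, brute-force pairwise comparison is shown above. For large n, the divide-and-conquer algorithm (sort by x, recurse on halves, check the dividing strip) achieves O(n log n).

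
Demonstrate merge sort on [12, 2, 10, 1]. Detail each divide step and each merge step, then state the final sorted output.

Merge sort trace:

Split: [12, 2, 10, 1] -> [12, 2] and [10, 1]
  Split: [12, 2] -> [12] and [2]
  Merge: [12] + [2] -> [2, 12]
  Split: [10, 1] -> [10] and [1]
  Merge: [10] + [1] -> [1, 10]
Merge: [2, 12] + [1, 10] -> [1, 2, 10, 12]

Final sorted array: [1, 2, 10, 12]

The merge sort proceeds by recursively splitting the array and merging sorted halves.
After all merges, the sorted array is [1, 2, 10, 12].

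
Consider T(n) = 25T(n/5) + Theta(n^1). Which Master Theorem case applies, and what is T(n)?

Master Theorem for T(n) = 25T(n/5) + O(n^1):

a = 25, b = 5, c = 1
log_b(a) = log_5(25) = 2.0000

Case 1: c = 1 < log_5(25) = 2.0000
T(n) = O(n^(log_5 25)) = O(n^2)

For T(n) = 25T(n/5) + O(n^1): log_5(25) = 2.0000. This is Case 1 of the Master Theorem (c < log_b(a), work dominated by leaves), giving O(n^2).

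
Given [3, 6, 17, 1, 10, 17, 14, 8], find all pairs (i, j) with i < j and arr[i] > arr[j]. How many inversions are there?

Finding inversions in [3, 6, 17, 1, 10, 17, 14, 8]:

(0, 3): arr[0]=3 > arr[3]=1
(1, 3): arr[1]=6 > arr[3]=1
(2, 3): arr[2]=17 > arr[3]=1
(2, 4): arr[2]=17 > arr[4]=10
(2, 6): arr[2]=17 > arr[6]=14
(2, 7): arr[2]=17 > arr[7]=8
(4, 7): arr[4]=10 > arr[7]=8
(5, 6): arr[5]=17 > arr[6]=14
(5, 7): arr[5]=17 > arr[7]=8
(6, 7): arr[6]=14 > arr[7]=8

Total inversions: 10

The array has 10 inversion(s): (0,3), (1,3), (2,3), (2,4), (2,6), (2,7), (4,7), (5,6), (5,7), (6,7). Each pair (i,j) satisfies i < j and arr[i] > arr[j].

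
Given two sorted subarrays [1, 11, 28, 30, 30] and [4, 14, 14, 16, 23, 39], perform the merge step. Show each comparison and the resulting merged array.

Merging process:

Compare 1 vs 4: take 1 from left. Merged: [1]
Compare 11 vs 4: take 4 from right. Merged: [1, 4]
Compare 11 vs 14: take 11 from left. Merged: [1, 4, 11]
Compare 28 vs 14: take 14 from right. Merged: [1, 4, 11, 14]
Compare 28 vs 14: take 14 from right. Merged: [1, 4, 11, 14, 14]
Compare 28 vs 16: take 16 from right. Merged: [1, 4, 11, 14, 14, 16]
Compare 28 vs 23: take 23 from right. Merged: [1, 4, 11, 14, 14, 16, 23]
Compare 28 vs 39: take 28 from left. Merged: [1, 4, 11, 14, 14, 16, 23, 28]
Compare 30 vs 39: take 30 from left. Merged: [1, 4, 11, 14, 14, 16, 23, 28, 30]
Compare 30 vs 39: take 30 from left. Merged: [1, 4, 11, 14, 14, 16, 23, 28, 30, 30]
Append remaining from right: [39]. Merged: [1, 4, 11, 14, 14, 16, 23, 28, 30, 30, 39]

Final merged array: [1, 4, 11, 14, 14, 16, 23, 28, 30, 30, 39]
Total comparisons: 10

The merged array is [1, 4, 11, 14, 14, 16, 23, 28, 30, 30, 39], requiring 10 comparisons. The merge step runs in O(n) time where n is the total number of elements.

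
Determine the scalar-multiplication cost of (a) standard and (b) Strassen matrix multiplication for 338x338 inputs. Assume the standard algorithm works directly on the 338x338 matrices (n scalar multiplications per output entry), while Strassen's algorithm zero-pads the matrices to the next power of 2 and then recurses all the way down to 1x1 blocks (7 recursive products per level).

Matrix multiplication for 338x338 matrices:

Strassen's algorithm requires power-of-2 dimensions. Pad 338x338 to 512x512 (next power of 2).

Standard algorithm: 338^3 = 38614472 multiplications
Strassen's algorithm: 7^(log2(512)) = 7^9 = 40353607 multiplications
Difference: 38614472 - 40353607 = -1739135 (Strassen uses MORE here due to padding overhead — for small or just-over-power-of-2 n, padding can outweigh the per-level savings)

Standard: 38614472 multiplications (338^3). Strassen: 40353607 multiplications (7^9, after padding to 512x512). Strassen reduces 8 recursive multiplications to 7 at each level.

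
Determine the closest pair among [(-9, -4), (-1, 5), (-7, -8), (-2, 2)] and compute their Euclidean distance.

Computing all pairwise distances among 4 points:

d((-9, -4), (-1, 5)) = 12.0416
d((-9, -4), (-7, -8)) = 4.4721
d((-9, -4), (-2, 2)) = 9.2195
d((-1, 5), (-7, -8)) = 14.3178
d((-1, 5), (-2, 2)) = 3.1623 <-- minimum
d((-7, -8), (-2, 2)) = 11.1803

Closest pair: (-1, 5) and (-2, 2) with distance 3.1623

The closest pair is (-1, 5) and (-2, 2) with Euclidean distance 3.1623. For 4 points, brute-force pairwise comparison is shown above. For large n, the divide-and-conquer algorithm (sort by x, recurse on halves, check the dividing strip) achieves O(n log n).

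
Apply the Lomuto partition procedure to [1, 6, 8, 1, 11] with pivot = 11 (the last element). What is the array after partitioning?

Lomuto partition with pivot = 11:

Initial array: [1, 6, 8, 1, 11]

arr[0]=1 <= 11: swap with position 0, array becomes [1, 6, 8, 1, 11]
arr[1]=6 <= 11: swap with position 1, array becomes [1, 6, 8, 1, 11]
arr[2]=8 <= 11: swap with position 2, array becomes [1, 6, 8, 1, 11]
arr[3]=1 <= 11: swap with position 3, array becomes [1, 6, 8, 1, 11]

Place pivot at position 4: [1, 6, 8, 1, 11]
Pivot position: 4

After partitioning with pivot 11, the array becomes [1, 6, 8, 1, 11]. The pivot is placed at index 4. All elements to the left of the pivot are <= 11, and all elements to the right are > 11.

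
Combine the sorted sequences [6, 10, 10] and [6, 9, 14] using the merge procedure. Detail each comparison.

Merging process:

Compare 6 vs 6: take 6 from left. Merged: [6]
Compare 10 vs 6: take 6 from right. Merged: [6, 6]
Compare 10 vs 9: take 9 from right. Merged: [6, 6, 9]
Compare 10 vs 14: take 10 from left. Merged: [6, 6, 9, 10]
Compare 10 vs 14: take 10 from left. Merged: [6, 6, 9, 10, 10]
Append remaining from right: [14]. Merged: [6, 6, 9, 10, 10, 14]

Final merged array: [6, 6, 9, 10, 10, 14]
Total comparisons: 5

The merged array is [6, 6, 9, 10, 10, 14], requiring 5 comparisons. The merge step runs in O(n) time where n is the total number of elements.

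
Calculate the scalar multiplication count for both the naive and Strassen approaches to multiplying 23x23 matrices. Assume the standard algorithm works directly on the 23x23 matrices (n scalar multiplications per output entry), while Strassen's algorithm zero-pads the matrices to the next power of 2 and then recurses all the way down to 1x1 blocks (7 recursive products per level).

Matrix multiplication for 23x23 matrices:

Strassen's algorithm requires power-of-2 dimensions. Pad 23x23 to 32x32 (next power of 2).

Standard algorithm: 23^3 = 12167 multiplications
Strassen's algorithm: 7^(log2(32)) = 7^5 = 16807 multiplications
Difference: 12167 - 16807 = -4640 (Strassen uses MORE here due to padding overhead — for small or just-over-power-of-2 n, padding can outweigh the per-level savings)

Standard: 12167 multiplications (23^3). Strassen: 16807 multiplications (7^5, after padding to 32x32). Strassen reduces 8 recursive multiplications to 7 at each level.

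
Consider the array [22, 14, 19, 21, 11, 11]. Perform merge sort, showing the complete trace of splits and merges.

Merge sort trace:

Split: [22, 14, 19, 21, 11, 11] -> [22, 14, 19] and [21, 11, 11]
  Split: [22, 14, 19] -> [22] and [14, 19]
    Split: [14, 19] -> [14] and [19]
    Merge: [14] + [19] -> [14, 19]
  Merge: [22] + [14, 19] -> [14, 19, 22]
  Split: [21, 11, 11] -> [21] and [11, 11]
    Split: [11, 11] -> [11] and [11]
    Merge: [11] + [11] -> [11, 11]
  Merge: [21] + [11, 11] -> [11, 11, 21]
Merge: [14, 19, 22] + [11, 11, 21] -> [11, 11, 14, 19, 21, 22]

Final sorted array: [11, 11, 14, 19, 21, 22]

The merge sort proceeds by recursively splitting the array and merging sorted halves.
After all merges, the sorted array is [11, 11, 14, 19, 21, 22].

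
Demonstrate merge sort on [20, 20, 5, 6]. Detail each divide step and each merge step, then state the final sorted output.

Merge sort trace:

Split: [20, 20, 5, 6] -> [20, 20] and [5, 6]
  Split: [20, 20] -> [20] and [20]
  Merge: [20] + [20] -> [20, 20]
  Split: [5, 6] -> [5] and [6]
  Merge: [5] + [6] -> [5, 6]
Merge: [20, 20] + [5, 6] -> [5, 6, 20, 20]

Final sorted array: [5, 6, 20, 20]

The merge sort proceeds by recursively splitting the array and merging sorted halves.
After all merges, the sorted array is [5, 6, 20, 20].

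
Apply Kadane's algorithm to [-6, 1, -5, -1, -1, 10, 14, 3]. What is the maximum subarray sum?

Using Kadane's algorithm on [-6, 1, -5, -1, -1, 10, 14, 3]:

Scanning through the array:
Position 1 (value 1): max_ending_here = 1, max_so_far = 1
Position 2 (value -5): max_ending_here = -4, max_so_far = 1
Position 3 (value -1): max_ending_here = -1, max_so_far = 1
Position 4 (value -1): max_ending_here = -1, max_so_far = 1
Position 5 (value 10): max_ending_here = 10, max_so_far = 10
Position 6 (value 14): max_ending_here = 24, max_so_far = 24
Position 7 (value 3): max_ending_here = 27, max_so_far = 27

Maximum subarray: [10, 14, 3]
Maximum sum: 27

The maximum subarray is [10, 14, 3] with sum 27. This subarray runs from index 5 to index 7.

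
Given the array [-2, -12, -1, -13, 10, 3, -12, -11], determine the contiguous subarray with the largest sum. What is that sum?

Using Kadane's algorithm on [-2, -12, -1, -13, 10, 3, -12, -11]:

Scanning through the array:
Position 1 (value -12): max_ending_here = -12, max_so_far = -2
Position 2 (value -1): max_ending_here = -1, max_so_far = -1
Position 3 (value -13): max_ending_here = -13, max_so_far = -1
Position 4 (value 10): max_ending_here = 10, max_so_far = 10
Position 5 (value 3): max_ending_here = 13, max_so_far = 13
Position 6 (value -12): max_ending_here = 1, max_so_far = 13
Position 7 (value -11): max_ending_here = -10, max_so_far = 13

Maximum subarray: [10, 3]
Maximum sum: 13

The maximum subarray is [10, 3] with sum 13. This subarray runs from index 4 to index 5.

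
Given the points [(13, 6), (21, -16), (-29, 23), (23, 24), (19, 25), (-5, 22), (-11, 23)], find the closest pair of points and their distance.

Computing all pairwise distances among 7 points:

d((13, 6), (21, -16)) = 23.4094
d((13, 6), (-29, 23)) = 45.31
d((13, 6), (23, 24)) = 20.5913
d((13, 6), (19, 25)) = 19.9249
d((13, 6), (-5, 22)) = 24.0832
d((13, 6), (-11, 23)) = 29.4109
d((21, -16), (-29, 23)) = 63.4114
d((21, -16), (23, 24)) = 40.05
d((21, -16), (19, 25)) = 41.0488
d((21, -16), (-5, 22)) = 46.0435
d((21, -16), (-11, 23)) = 50.448
d((-29, 23), (23, 24)) = 52.0096
d((-29, 23), (19, 25)) = 48.0416
d((-29, 23), (-5, 22)) = 24.0208
d((-29, 23), (-11, 23)) = 18.0
d((23, 24), (19, 25)) = 4.1231 <-- minimum
d((23, 24), (-5, 22)) = 28.0713
d((23, 24), (-11, 23)) = 34.0147
d((19, 25), (-5, 22)) = 24.1868
d((19, 25), (-11, 23)) = 30.0666
d((-5, 22), (-11, 23)) = 6.0828

Closest pair: (23, 24) and (19, 25) with distance 4.1231

The closest pair is (23, 24) and (19, 25) with Euclidean distance 4.1231. For 7 points, brute-force pairwise comparison is shown above. For large n, the divide-and-conquer algorithm (sort by x, recurse on halves, check the dividing strip) achieves O(n log n).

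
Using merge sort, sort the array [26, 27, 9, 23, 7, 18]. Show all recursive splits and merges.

Merge sort trace:

Split: [26, 27, 9, 23, 7, 18] -> [26, 27, 9] and [23, 7, 18]
  Split: [26, 27, 9] -> [26] and [27, 9]
    Split: [27, 9] -> [27] and [9]
    Merge: [27] + [9] -> [9, 27]
  Merge: [26] + [9, 27] -> [9, 26, 27]
  Split: [23, 7, 18] -> [23] and [7, 18]
    Split: [7, 18] -> [7] and [18]
    Merge: [7] + [18] -> [7, 18]
  Merge: [23] + [7, 18] -> [7, 18, 23]
Merge: [9, 26, 27] + [7, 18, 23] -> [7, 9, 18, 23, 26, 27]

Final sorted array: [7, 9, 18, 23, 26, 27]

The merge sort proceeds by recursively splitting the array and merging sorted halves.
After all merges, the sorted array is [7, 9, 18, 23, 26, 27].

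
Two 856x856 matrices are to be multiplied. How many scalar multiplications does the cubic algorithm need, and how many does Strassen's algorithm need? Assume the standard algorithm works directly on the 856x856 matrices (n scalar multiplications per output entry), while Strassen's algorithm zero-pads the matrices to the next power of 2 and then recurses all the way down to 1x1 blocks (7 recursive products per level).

Matrix multiplication for 856x856 matrices:

Strassen's algorithm requires power-of-2 dimensions. Pad 856x856 to 1024x1024 (next power of 2).

Standard algorithm: 856^3 = 627222016 multiplications
Strassen's algorithm: 7^(log2(1024)) = 7^10 = 282475249 multiplications
Savings: 627222016 - 282475249 = 344746767 multiplications

Standard: 627222016 multiplications (856^3). Strassen: 282475249 multiplications (7^10, after padding to 1024x1024). Strassen reduces 8 recursive multiplications to 7 at each level.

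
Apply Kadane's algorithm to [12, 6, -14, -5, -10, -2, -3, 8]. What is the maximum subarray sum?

Using Kadane's algorithm on [12, 6, -14, -5, -10, -2, -3, 8]:

Scanning through the array:
Position 1 (value 6): max_ending_here = 18, max_so_far = 18
Position 2 (value -14): max_ending_here = 4, max_so_far = 18
Position 3 (value -5): max_ending_here = -1, max_so_far = 18
Position 4 (value -10): max_ending_here = -10, max_so_far = 18
Position 5 (value -2): max_ending_here = -2, max_so_far = 18
Position 6 (value -3): max_ending_here = -3, max_so_far = 18
Position 7 (value 8): max_ending_here = 8, max_so_far = 18

Maximum subarray: [12, 6]
Maximum sum: 18

The maximum subarray is [12, 6] with sum 18. This subarray runs from index 0 to index 1.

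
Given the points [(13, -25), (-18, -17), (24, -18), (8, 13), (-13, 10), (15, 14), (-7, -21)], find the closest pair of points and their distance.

Computing all pairwise distances among 7 points:

d((13, -25), (-18, -17)) = 32.0156
d((13, -25), (24, -18)) = 13.0384
d((13, -25), (8, 13)) = 38.3275
d((13, -25), (-13, 10)) = 43.6005
d((13, -25), (15, 14)) = 39.0512
d((13, -25), (-7, -21)) = 20.3961
d((-18, -17), (24, -18)) = 42.0119
d((-18, -17), (8, 13)) = 39.6989
d((-18, -17), (-13, 10)) = 27.4591
d((-18, -17), (15, 14)) = 45.2769
d((-18, -17), (-7, -21)) = 11.7047
d((24, -18), (8, 13)) = 34.8855
d((24, -18), (-13, 10)) = 46.4004
d((24, -18), (15, 14)) = 33.2415
d((24, -18), (-7, -21)) = 31.1448
d((8, 13), (-13, 10)) = 21.2132
d((8, 13), (15, 14)) = 7.0711 <-- minimum
d((8, 13), (-7, -21)) = 37.1618
d((-13, 10), (15, 14)) = 28.2843
d((-13, 10), (-7, -21)) = 31.5753
d((15, 14), (-7, -21)) = 41.3401

Closest pair: (8, 13) and (15, 14) with distance 7.0711

The closest pair is (8, 13) and (15, 14) with Euclidean distance 7.0711. For 7 points, brute-force pairwise comparison is shown above. For large n, the divide-and-conquer algorithm (sort by x, recurse on halves, check the dividing strip) achieves O(n log n).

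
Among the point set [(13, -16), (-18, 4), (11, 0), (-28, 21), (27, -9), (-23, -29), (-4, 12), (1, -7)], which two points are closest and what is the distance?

Computing all pairwise distances among 8 points:

d((13, -16), (-18, 4)) = 36.8917
d((13, -16), (11, 0)) = 16.1245
d((13, -16), (-28, 21)) = 55.2268
d((13, -16), (27, -9)) = 15.6525
d((13, -16), (-23, -29)) = 38.2753
d((13, -16), (-4, 12)) = 32.7567
d((13, -16), (1, -7)) = 15.0
d((-18, 4), (11, 0)) = 29.2746
d((-18, 4), (-28, 21)) = 19.7231
d((-18, 4), (27, -9)) = 46.8402
d((-18, 4), (-23, -29)) = 33.3766
d((-18, 4), (-4, 12)) = 16.1245
d((-18, 4), (1, -7)) = 21.9545
d((11, 0), (-28, 21)) = 44.2945
d((11, 0), (27, -9)) = 18.3576
d((11, 0), (-23, -29)) = 44.6878
d((11, 0), (-4, 12)) = 19.2094
d((11, 0), (1, -7)) = 12.2066 <-- minimum
d((-28, 21), (27, -9)) = 62.6498
d((-28, 21), (-23, -29)) = 50.2494
d((-28, 21), (-4, 12)) = 25.632
d((-28, 21), (1, -7)) = 40.3113
d((27, -9), (-23, -29)) = 53.8516
d((27, -9), (-4, 12)) = 37.4433
d((27, -9), (1, -7)) = 26.0768
d((-23, -29), (-4, 12)) = 45.1885
d((-23, -29), (1, -7)) = 32.5576
d((-4, 12), (1, -7)) = 19.6469

Closest pair: (11, 0) and (1, -7) with distance 12.2066

The closest pair is (11, 0) and (1, -7) with Euclidean distance 12.2066. For 8 points, brute-force pairwise comparison is shown above. For large n, the divide-and-conquer algorithm (sort by x, recurse on halves, check the dividing strip) achieves O(n log n).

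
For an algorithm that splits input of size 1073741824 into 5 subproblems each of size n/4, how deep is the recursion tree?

For divide and conquer with division factor 4:

Problem sizes at each level:
Level 0: 1073741824
Level 1: 268435456
Level 2: 67108864
Level 3: 16777216
Level 4: 4194304
Level 5: 1048576
Level 6: 262144
Level 7: 65536
Level 8: 16384
Level 9: 4096
Level 10: 1024
Level 11: 256
Level 12: 64
Level 13: 16
Level 14: 4
Level 15: 1

The root is level 0 and the size-1 base case is level 15 (the tree spans levels 0 through 15, i.e. 16 levels counting the root), so the depth is the number of divisions: log_4(1073741824) = 15

The recursion tree depth is log_4(1073741824) = 15. At each level, the problem size is divided by 4, so it takes 15 divisions to reduce to a base case of size 1. The algorithm makes 5 recursive calls at each level.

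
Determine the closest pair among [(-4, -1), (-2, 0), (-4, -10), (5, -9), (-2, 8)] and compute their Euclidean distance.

Computing all pairwise distances among 5 points:

d((-4, -1), (-2, 0)) = 2.2361 <-- minimum
d((-4, -1), (-4, -10)) = 9.0
d((-4, -1), (5, -9)) = 12.0416
d((-4, -1), (-2, 8)) = 9.2195
d((-2, 0), (-4, -10)) = 10.198
d((-2, 0), (5, -9)) = 11.4018
d((-2, 0), (-2, 8)) = 8.0
d((-4, -10), (5, -9)) = 9.0554
d((-4, -10), (-2, 8)) = 18.1108
d((5, -9), (-2, 8)) = 18.3848

Closest pair: (-4, -1) and (-2, 0) with distance 2.2361

The closest pair is (-4, -1) and (-2, 0) with Euclidean distance 2.2361. For 5 points, brute-force pairwise comparison is shown above. For large n, the divide-and-conquer algorithm (sort by x, recurse on halves, check the dividing strip) achieves O(n log n).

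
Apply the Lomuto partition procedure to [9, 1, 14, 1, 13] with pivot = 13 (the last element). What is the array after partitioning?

Lomuto partition with pivot = 13:

Initial array: [9, 1, 14, 1, 13]

arr[0]=9 <= 13: swap with position 0, array becomes [9, 1, 14, 1, 13]
arr[1]=1 <= 13: swap with position 1, array becomes [9, 1, 14, 1, 13]
arr[2]=14 > 13: no swap
arr[3]=1 <= 13: swap with position 2, array becomes [9, 1, 1, 14, 13]

Place pivot at position 3: [9, 1, 1, 13, 14]
Pivot position: 3

After partitioning with pivot 13, the array becomes [9, 1, 1, 13, 14]. The pivot is placed at index 3. All elements to the left of the pivot are <= 13, and all elements to the right are > 13.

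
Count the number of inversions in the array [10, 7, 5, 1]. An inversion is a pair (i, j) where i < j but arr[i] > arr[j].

Finding inversions in [10, 7, 5, 1]:

(0, 1): arr[0]=10 > arr[1]=7
(0, 2): arr[0]=10 > arr[2]=5
(0, 3): arr[0]=10 > arr[3]=1
(1, 2): arr[1]=7 > arr[2]=5
(1, 3): arr[1]=7 > arr[3]=1
(2, 3): arr[2]=5 > arr[3]=1

Total inversions: 6

The array has 6 inversion(s): (0,1), (0,2), (0,3), (1,2), (1,3), (2,3). Each pair (i,j) satisfies i < j and arr[i] > arr[j].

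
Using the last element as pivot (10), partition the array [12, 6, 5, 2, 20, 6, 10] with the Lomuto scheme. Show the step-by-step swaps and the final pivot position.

Lomuto partition with pivot = 10:

Initial array: [12, 6, 5, 2, 20, 6, 10]

arr[0]=12 > 10: no swap
arr[1]=6 <= 10: swap with position 0, array becomes [6, 12, 5, 2, 20, 6, 10]
arr[2]=5 <= 10: swap with position 1, array becomes [6, 5, 12, 2, 20, 6, 10]
arr[3]=2 <= 10: swap with position 2, array becomes [6, 5, 2, 12, 20, 6, 10]
arr[4]=20 > 10: no swap
arr[5]=6 <= 10: swap with position 3, array becomes [6, 5, 2, 6, 20, 12, 10]

Place pivot at position 4: [6, 5, 2, 6, 10, 12, 20]
Pivot position: 4

After partitioning with pivot 10, the array becomes [6, 5, 2, 6, 10, 12, 20]. The pivot is placed at index 4. All elements to the left of the pivot are <= 10, and all elements to the right are > 10.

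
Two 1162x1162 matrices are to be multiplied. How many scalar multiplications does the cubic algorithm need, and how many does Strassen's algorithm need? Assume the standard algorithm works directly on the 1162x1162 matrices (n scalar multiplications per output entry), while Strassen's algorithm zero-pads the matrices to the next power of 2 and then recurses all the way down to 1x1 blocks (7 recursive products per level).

Matrix multiplication for 1162x1162 matrices:

Strassen's algorithm requires power-of-2 dimensions. Pad 1162x1162 to 2048x2048 (next power of 2).

Standard algorithm: 1162^3 = 1568983528 multiplications
Strassen's algorithm: 7^(log2(2048)) = 7^11 = 1977326743 multiplications
Difference: 1568983528 - 1977326743 = -408343215 (Strassen uses MORE here due to padding overhead — for small or just-over-power-of-2 n, padding can outweigh the per-level savings)

Standard: 1568983528 multiplications (1162^3). Strassen: 1977326743 multiplications (7^11, after padding to 2048x2048). Strassen reduces 8 recursive multiplications to 7 at each level.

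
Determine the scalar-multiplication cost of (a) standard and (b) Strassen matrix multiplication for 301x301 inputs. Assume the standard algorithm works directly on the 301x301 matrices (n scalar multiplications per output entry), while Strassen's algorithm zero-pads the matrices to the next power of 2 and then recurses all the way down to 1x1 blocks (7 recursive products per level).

Matrix multiplication for 301x301 matrices:

Strassen's algorithm requires power-of-2 dimensions. Pad 301x301 to 512x512 (next power of 2).

Standard algorithm: 301^3 = 27270901 multiplications
Strassen's algorithm: 7^(log2(512)) = 7^9 = 40353607 multiplications
Difference: 27270901 - 40353607 = -13082706 (Strassen uses MORE here due to padding overhead — for small or just-over-power-of-2 n, padding can outweigh the per-level savings)

Standard: 27270901 multiplications (301^3). Strassen: 40353607 multiplications (7^9, after padding to 512x512). Strassen reduces 8 recursive multiplications to 7 at each level.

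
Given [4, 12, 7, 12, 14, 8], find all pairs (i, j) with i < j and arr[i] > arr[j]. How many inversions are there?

Finding inversions in [4, 12, 7, 12, 14, 8]:

(1, 2): arr[1]=12 > arr[2]=7
(1, 5): arr[1]=12 > arr[5]=8
(3, 5): arr[3]=12 > arr[5]=8
(4, 5): arr[4]=14 > arr[5]=8

Total inversions: 4

The array has 4 inversion(s): (1,2), (1,5), (3,5), (4,5). Each pair (i,j) satisfies i < j and arr[i] > arr[j].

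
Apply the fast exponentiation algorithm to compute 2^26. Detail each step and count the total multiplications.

Computing 2^26 by squaring (build up from 2^1; each line after the first costs one multiplication):

2^1 = 2
2^2 = (2^1)^2 = 2^2 = 4
2^3 = 2 * 2^2 = 2 * 4 = 8
2^6 = (2^3)^2 = 8^2 = 64
2^12 = (2^6)^2 = 64^2 = 4096
2^13 = 2 * 2^12 = 2 * 4096 = 8192
2^26 = (2^13)^2 = 8192^2 = 67108864

Result: 67108864
Multiplications needed: 6 (6 lines after 2^1)

2^26 = 67108864. Using exponentiation by squaring, this requires 6 multiplications. The key idea: if the exponent is even, square the half-power; if odd, multiply by the base once.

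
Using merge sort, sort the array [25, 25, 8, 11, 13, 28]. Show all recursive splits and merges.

Merge sort trace:

Split: [25, 25, 8, 11, 13, 28] -> [25, 25, 8] and [11, 13, 28]
  Split: [25, 25, 8] -> [25] and [25, 8]
    Split: [25, 8] -> [25] and [8]
    Merge: [25] + [8] -> [8, 25]
  Merge: [25] + [8, 25] -> [8, 25, 25]
  Split: [11, 13, 28] -> [11] and [13, 28]
    Split: [13, 28] -> [13] and [28]
    Merge: [13] + [28] -> [13, 28]
  Merge: [11] + [13, 28] -> [11, 13, 28]
Merge: [8, 25, 25] + [11, 13, 28] -> [8, 11, 13, 25, 25, 28]

Final sorted array: [8, 11, 13, 25, 25, 28]

The merge sort proceeds by recursively splitting the array and merging sorted halves.
After all merges, the sorted array is [8, 11, 13, 25, 25, 28].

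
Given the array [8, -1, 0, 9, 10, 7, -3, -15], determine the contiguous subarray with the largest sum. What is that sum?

Using Kadane's algorithm on [8, -1, 0, 9, 10, 7, -3, -15]:

Scanning through the array:
Position 1 (value -1): max_ending_here = 7, max_so_far = 8
Position 2 (value 0): max_ending_here = 7, max_so_far = 8
Position 3 (value 9): max_ending_here = 16, max_so_far = 16
Position 4 (value 10): max_ending_here = 26, max_so_far = 26
Position 5 (value 7): max_ending_here = 33, max_so_far = 33
Position 6 (value -3): max_ending_here = 30, max_so_far = 33
Position 7 (value -15): max_ending_here = 15, max_so_far = 33

Maximum subarray: [8, -1, 0, 9, 10, 7]
Maximum sum: 33

The maximum subarray is [8, -1, 0, 9, 10, 7] with sum 33. This subarray runs from index 0 to index 5.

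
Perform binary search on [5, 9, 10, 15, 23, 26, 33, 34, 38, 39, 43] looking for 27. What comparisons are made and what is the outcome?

Binary search for 27 in [5, 9, 10, 15, 23, 26, 33, 34, 38, 39, 43]:

lo=0, hi=10, mid=5, arr[mid]=26 -> 26 < 27, search right half
lo=6, hi=10, mid=8, arr[mid]=38 -> 38 > 27, search left half
lo=6, hi=7, mid=6, arr[mid]=33 -> 33 > 27, search left half
lo=6 > hi=5, target 27 not found

Binary search determines that 27 is not in the array after 3 comparisons. The search space was exhausted without finding the target.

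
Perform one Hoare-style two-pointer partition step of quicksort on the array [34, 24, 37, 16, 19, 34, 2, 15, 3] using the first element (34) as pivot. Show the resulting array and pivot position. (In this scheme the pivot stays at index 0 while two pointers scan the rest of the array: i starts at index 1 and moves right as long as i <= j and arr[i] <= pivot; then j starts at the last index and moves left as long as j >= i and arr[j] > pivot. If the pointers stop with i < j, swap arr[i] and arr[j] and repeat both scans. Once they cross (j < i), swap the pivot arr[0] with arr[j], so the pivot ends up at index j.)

Hoare-style two-pointer partition with pivot = 34:

Initial array: [34, 24, 37, 16, 19, 34, 2, 15, 3]

Pointers start at i = 1, j = 8.
i stops at index 2 (arr[2]=37 > 34), j stops at index 8 (arr[8]=3 <= 34): swap arr[2] and arr[8], array becomes [34, 24, 3, 16, 19, 34, 2, 15, 37]
i ends at 8, j ends at 7: the pointers have crossed (j < i), so scanning stops.

Swap pivot arr[0] with arr[7] to place pivot at position 7: [15, 24, 3, 16, 19, 34, 2, 34, 37]
Pivot position: 7

After partitioning with pivot 34, the array becomes [15, 24, 3, 16, 19, 34, 2, 34, 37]. The pivot is placed at index 7. All elements to the left of the pivot are <= 34, and all elements to the right are > 34.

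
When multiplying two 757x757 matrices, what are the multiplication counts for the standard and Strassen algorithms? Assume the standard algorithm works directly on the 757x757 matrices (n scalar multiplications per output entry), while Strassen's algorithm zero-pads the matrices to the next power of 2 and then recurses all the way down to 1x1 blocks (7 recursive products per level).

Matrix multiplication for 757x757 matrices:

Strassen's algorithm requires power-of-2 dimensions. Pad 757x757 to 1024x1024 (next power of 2).

Standard algorithm: 757^3 = 433798093 multiplications
Strassen's algorithm: 7^(log2(1024)) = 7^10 = 282475249 multiplications
Savings: 433798093 - 282475249 = 151322844 multiplications

Standard: 433798093 multiplications (757^3). Strassen: 282475249 multiplications (7^10, after padding to 1024x1024). Strassen reduces 8 recursive multiplications to 7 at each level.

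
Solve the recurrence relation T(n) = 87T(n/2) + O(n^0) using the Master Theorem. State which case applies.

Master Theorem for T(n) = 87T(n/2) + O(n^0):

a = 87, b = 2, c = 0
log_b(a) = log_2(87) = 6.4429

Case 1: c = 0 < log_2(87) = 6.4429
T(n) = O(n^(log_2 87))

For T(n) = 87T(n/2) + O(n^0): log_2(87) = 6.4429. This is Case 1 of the Master Theorem (c < log_b(a), work dominated by leaves), giving O(n^(log_2 87)).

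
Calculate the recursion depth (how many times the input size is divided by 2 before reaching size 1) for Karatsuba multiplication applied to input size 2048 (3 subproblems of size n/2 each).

For divide and conquer with division factor 2:

Problem sizes at each level:
Level 0: 2048
Level 1: 1024
Level 2: 512
Level 3: 256
Level 4: 128
Level 5: 64
Level 6: 32
Level 7: 16
Level 8: 8
Level 9: 4
Level 10: 2
Level 11: 1

The root is level 0 and the size-1 base case is level 11 (the tree spans levels 0 through 11, i.e. 12 levels counting the root), so the depth is the number of divisions: log_2(2048) = 11

The recursion tree depth is log_2(2048) = 11. At each level, the problem size is divided by 2, so it takes 11 divisions to reduce to a base case of size 1. The algorithm makes 3 recursive calls at each level.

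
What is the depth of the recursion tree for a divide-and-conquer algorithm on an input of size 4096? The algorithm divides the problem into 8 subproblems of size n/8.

For divide and conquer with division factor 8:

Problem sizes at each level:
Level 0: 4096
Level 1: 512
Level 2: 64
Level 3: 8
Level 4: 1

The root is level 0 and the size-1 base case is level 4 (the tree spans levels 0 through 4, i.e. 5 levels counting the root), so the depth is the number of divisions: log_8(4096) = 4

The recursion tree depth is log_8(4096) = 4. At each level, the problem size is divided by 8, so it takes 4 divisions to reduce to a base case of size 1. The algorithm makes 8 recursive calls at each level.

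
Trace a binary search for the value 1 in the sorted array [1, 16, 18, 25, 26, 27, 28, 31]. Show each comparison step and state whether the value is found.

Binary search for 1 in [1, 16, 18, 25, 26, 27, 28, 31]:

lo=0, hi=7, mid=3, arr[mid]=25 -> 25 > 1, search left half
lo=0, hi=2, mid=1, arr[mid]=16 -> 16 > 1, search left half
lo=0, hi=0, mid=0, arr[mid]=1 -> Found target at index 0!

Binary search finds 1 at index 0 after 3 comparisons. The search repeatedly halves the search space by comparing with the middle element.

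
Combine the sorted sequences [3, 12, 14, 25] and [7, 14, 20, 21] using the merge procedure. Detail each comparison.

Merging process:

Compare 3 vs 7: take 3 from left. Merged: [3]
Compare 12 vs 7: take 7 from right. Merged: [3, 7]
Compare 12 vs 14: take 12 from left. Merged: [3, 7, 12]
Compare 14 vs 14: take 14 from left. Merged: [3, 7, 12, 14]
Compare 25 vs 14: take 14 from right. Merged: [3, 7, 12, 14, 14]
Compare 25 vs 20: take 20 from right. Merged: [3, 7, 12, 14, 14, 20]
Compare 25 vs 21: take 21 from right. Merged: [3, 7, 12, 14, 14, 20, 21]
Append remaining from left: [25]. Merged: [3, 7, 12, 14, 14, 20, 21, 25]

Final merged array: [3, 7, 12, 14, 14, 20, 21, 25]
Total comparisons: 7

The merged array is [3, 7, 12, 14, 14, 20, 21, 25], requiring 7 comparisons. The merge step runs in O(n) time where n is the total number of elements.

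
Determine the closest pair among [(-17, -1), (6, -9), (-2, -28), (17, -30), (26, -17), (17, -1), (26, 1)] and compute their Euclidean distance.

Computing all pairwise distances among 7 points:

d((-17, -1), (6, -9)) = 24.3516
d((-17, -1), (-2, -28)) = 30.8869
d((-17, -1), (17, -30)) = 44.6878
d((-17, -1), (26, -17)) = 45.8803
d((-17, -1), (17, -1)) = 34.0
d((-17, -1), (26, 1)) = 43.0465
d((6, -9), (-2, -28)) = 20.6155
d((6, -9), (17, -30)) = 23.7065
d((6, -9), (26, -17)) = 21.5407
d((6, -9), (17, -1)) = 13.6015
d((6, -9), (26, 1)) = 22.3607
d((-2, -28), (17, -30)) = 19.105
d((-2, -28), (26, -17)) = 30.0832
d((-2, -28), (17, -1)) = 33.0151
d((-2, -28), (26, 1)) = 40.3113
d((17, -30), (26, -17)) = 15.8114
d((17, -30), (17, -1)) = 29.0
d((17, -30), (26, 1)) = 32.28
d((26, -17), (17, -1)) = 18.3576
d((26, -17), (26, 1)) = 18.0
d((17, -1), (26, 1)) = 9.2195 <-- minimum

Closest pair: (17, -1) and (26, 1) with distance 9.2195

The closest pair is (17, -1) and (26, 1) with Euclidean distance 9.2195. For 7 points, brute-force pairwise comparison is shown above. For large n, the divide-and-conquer algorithm (sort by x, recurse on halves, check the dividing strip) achieves O(n log n).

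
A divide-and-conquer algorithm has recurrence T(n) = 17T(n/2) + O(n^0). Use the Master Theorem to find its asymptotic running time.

Master Theorem for T(n) = 17T(n/2) + O(n^0):

a = 17, b = 2, c = 0
log_b(a) = log_2(17) = 4.0875

Case 1: c = 0 < log_2(17) = 4.0875
T(n) = O(n^(log_2 17))

For T(n) = 17T(n/2) + O(n^0): log_2(17) = 4.0875. This is Case 1 of the Master Theorem (c < log_b(a), work dominated by leaves), giving O(n^(log_2 17)).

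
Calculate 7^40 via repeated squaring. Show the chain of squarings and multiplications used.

Computing 7^40 by squaring (build up from 7^1; each line after the first costs one multiplication):

7^1 = 7
7^2 = (7^1)^2 = 7^2 = 49
7^4 = (7^2)^2 = 49^2 = 2401
7^5 = 7 * 7^4 = 7 * 2401 = 16807
7^10 = (7^5)^2 = 16807^2 = 282475249
7^20 = (7^10)^2 = 282475249^2 = 79792266297612001
7^40 = (7^20)^2 = 79792266297612001^2 = 6366805760909027985741435139224001

Result: 6366805760909027985741435139224001
Multiplications needed: 6 (6 lines after 7^1)

7^40 = 6366805760909027985741435139224001. Using exponentiation by squaring, this requires 6 multiplications. The key idea: if the exponent is even, square the half-power; if odd, multiply by the base once.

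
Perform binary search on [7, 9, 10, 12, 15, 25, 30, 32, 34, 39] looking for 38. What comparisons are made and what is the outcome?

Binary search for 38 in [7, 9, 10, 12, 15, 25, 30, 32, 34, 39]:

lo=0, hi=9, mid=4, arr[mid]=15 -> 15 < 38, search right half
lo=5, hi=9, mid=7, arr[mid]=32 -> 32 < 38, search right half
lo=8, hi=9, mid=8, arr[mid]=34 -> 34 < 38, search right half
lo=9, hi=9, mid=9, arr[mid]=39 -> 39 > 38, search left half
lo=9 > hi=8, target 38 not found

Binary search determines that 38 is not in the array after 4 comparisons. The search space was exhausted without finding the target.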